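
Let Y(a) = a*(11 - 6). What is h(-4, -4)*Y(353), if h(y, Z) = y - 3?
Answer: -12355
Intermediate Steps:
h(y, Z) = -3 + y
Y(a) = 5*a (Y(a) = a*5 = 5*a)
h(-4, -4)*Y(353) = (-3 - 4)*(5*353) = -7*1765 = -12355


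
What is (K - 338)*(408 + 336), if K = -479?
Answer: -607848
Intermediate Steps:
(K - 338)*(408 + 336) = (-479 - 338)*(408 + 336) = -817*744 = -607848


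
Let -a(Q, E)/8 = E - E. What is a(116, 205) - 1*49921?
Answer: -49921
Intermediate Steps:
a(Q, E) = 0 (a(Q, E) = -8*(E - E) = -8*0 = 0)
a(116, 205) - 1*49921 = 0 - 1*49921 = 0 - 49921 = -49921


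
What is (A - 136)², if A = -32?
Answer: 28224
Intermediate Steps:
(A - 136)² = (-32 - 136)² = (-168)² = 28224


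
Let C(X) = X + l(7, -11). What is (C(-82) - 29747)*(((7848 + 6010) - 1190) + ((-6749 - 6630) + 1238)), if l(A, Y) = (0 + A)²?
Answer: -15694060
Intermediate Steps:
l(A, Y) = A²
C(X) = 49 + X (C(X) = X + 7² = X + 49 = 49 + X)
(C(-82) - 29747)*(((7848 + 6010) - 1190) + ((-6749 - 6630) + 1238)) = ((49 - 82) - 29747)*(((7848 + 6010) - 1190) + ((-6749 - 6630) + 1238)) = (-33 - 29747)*((13858 - 1190) + (-13379 + 1238)) = -29780*(12668 - 12141) = -29780*527 = -15694060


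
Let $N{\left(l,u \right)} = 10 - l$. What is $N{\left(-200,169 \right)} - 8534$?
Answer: $-8324$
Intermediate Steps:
$N{\left(-200,169 \right)} - 8534 = \left(10 - -200\right) - 8534 = \left(10 + 200\right) - 8534 = 210 - 8534 = -8324$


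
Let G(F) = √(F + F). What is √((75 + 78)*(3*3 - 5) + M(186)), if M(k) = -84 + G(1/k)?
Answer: √(4566672 + 93*√93)/93 ≈ 22.980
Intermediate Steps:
G(F) = √2*√F (G(F) = √(2*F) = √2*√F)
M(k) = -84 + √2*√(1/k)
√((75 + 78)*(3*3 - 5) + M(186)) = √((75 + 78)*(3*3 - 5) + (-84 + √2*√(1/186))) = √(153*(9 - 5) + (-84 + √2*√(1/186))) = √(153*4 + (-84 + √2*(√186/186))) = √(612 + (-84 + √93/93)) = √(528 + √93/93)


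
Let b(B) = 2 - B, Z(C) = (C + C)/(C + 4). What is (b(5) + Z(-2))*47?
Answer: -235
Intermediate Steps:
Z(C) = 2*C/(4 + C) (Z(C) = (2*C)/(4 + C) = 2*C/(4 + C))
(b(5) + Z(-2))*47 = ((2 - 1*5) + 2*(-2)/(4 - 2))*47 = ((2 - 5) + 2*(-2)/2)*47 = (-3 + 2*(-2)*(½))*47 = (-3 - 2)*47 = -5*47 = -235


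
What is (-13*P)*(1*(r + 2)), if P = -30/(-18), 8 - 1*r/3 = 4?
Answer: -910/3 ≈ -303.33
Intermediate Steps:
r = 12 (r = 24 - 3*4 = 24 - 12 = 12)
P = 5/3 (P = -30*(-1/18) = 5/3 ≈ 1.6667)
(-13*P)*(1*(r + 2)) = (-13*5/3)*(1*(12 + 2)) = -65*14/3 = -65/3*14 = -910/3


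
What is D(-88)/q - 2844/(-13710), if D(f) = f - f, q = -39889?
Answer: 474/2285 ≈ 0.20744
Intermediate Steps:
D(f) = 0
D(-88)/q - 2844/(-13710) = 0/(-39889) - 2844/(-13710) = 0*(-1/39889) - 2844*(-1/13710) = 0 + 474/2285 = 474/2285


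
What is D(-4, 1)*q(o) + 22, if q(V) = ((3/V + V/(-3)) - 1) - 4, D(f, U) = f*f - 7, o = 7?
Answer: -281/7 ≈ -40.143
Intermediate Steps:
D(f, U) = -7 + f² (D(f, U) = f² - 7 = -7 + f²)
q(V) = -5 + 3/V - V/3 (q(V) = ((3/V + V*(-⅓)) - 1) - 4 = ((3/V - V/3) - 1) - 4 = (-1 + 3/V - V/3) - 4 = -5 + 3/V - V/3)
D(-4, 1)*q(o) + 22 = (-7 + (-4)²)*(-5 + 3/7 - ⅓*7) + 22 = (-7 + 16)*(-5 + 3*(⅐) - 7/3) + 22 = 9*(-5 + 3/7 - 7/3) + 22 = 9*(-145/21) + 22 = -435/7 + 22 = -281/7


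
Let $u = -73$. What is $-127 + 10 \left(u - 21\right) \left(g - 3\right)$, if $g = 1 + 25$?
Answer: $-21747$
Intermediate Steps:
$g = 26$
$-127 + 10 \left(u - 21\right) \left(g - 3\right) = -127 + 10 \left(-73 - 21\right) \left(26 - 3\right) = -127 + 10 \left(\left(-94\right) 23\right) = -127 + 10 \left(-2162\right) = -127 - 21620 = -21747$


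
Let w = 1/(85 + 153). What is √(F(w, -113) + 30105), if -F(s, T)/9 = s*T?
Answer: 3*√189501074/238 ≈ 173.52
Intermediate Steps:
w = 1/238 ≈ 0.0042017
F(s, T) = -9*T*s (F(s, T) = -9*s*T = -9*T*s)
√(F(w, -113) + 30105) = √(-9*(-113)*1/238 + 30105) = √(1017/238 + 30105) = √(7166007/238) = 3*√189501074/238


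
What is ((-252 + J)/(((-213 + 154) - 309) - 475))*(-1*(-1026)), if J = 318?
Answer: -22572/281 ≈ -80.327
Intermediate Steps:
((-252 + J)/(((-213 + 154) - 309) - 475))*(-1*(-1026)) = ((-252 + 318)/(((-213 + 154) - 309) - 475))*(-1*(-1026)) = (66/((-59 - 309) - 475))*1026 = (66/(-368 - 475))*1026 = (66/(-843))*1026 = (66*(-1/843))*1026 = -22/281*1026 = -22572/281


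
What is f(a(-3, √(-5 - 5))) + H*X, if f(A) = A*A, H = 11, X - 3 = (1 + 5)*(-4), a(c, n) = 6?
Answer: -195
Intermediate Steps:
X = -21 (X = 3 + (1 + 5)*(-4) = 3 + 6*(-4) = 3 - 24 = -21)
f(A) = A²
f(a(-3, √(-5 - 5))) + H*X = 6² + 11*(-21) = 36 - 231 = -195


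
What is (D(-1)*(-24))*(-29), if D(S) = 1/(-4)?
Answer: -174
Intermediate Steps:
D(S) = -¼
(D(-1)*(-24))*(-29) = -¼*(-24)*(-29) = 6*(-29) = -174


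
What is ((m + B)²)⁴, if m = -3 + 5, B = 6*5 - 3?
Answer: 500246412961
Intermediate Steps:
B = 27 (B = 30 - 3 = 27)
m = 2
((m + B)²)⁴ = ((2 + 27)²)⁴ = (29²)⁴ = 841⁴ = 500246412961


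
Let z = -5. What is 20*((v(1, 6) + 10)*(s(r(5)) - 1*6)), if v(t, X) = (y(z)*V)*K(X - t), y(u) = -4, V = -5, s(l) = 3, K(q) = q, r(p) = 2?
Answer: -6600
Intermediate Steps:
v(t, X) = -20*t + 20*X (v(t, X) = (-4*(-5))*(X - t) = 20*(X - t) = -20*t + 20*X)
20*((v(1, 6) + 10)*(s(r(5)) - 1*6)) = 20*(((-20*1 + 20*6) + 10)*(3 - 1*6)) = 20*(((-20 + 120) + 10)*(3 - 6)) = 20*((100 + 10)*(-3)) = 20*(110*(-3)) = 20*(-330) = -6600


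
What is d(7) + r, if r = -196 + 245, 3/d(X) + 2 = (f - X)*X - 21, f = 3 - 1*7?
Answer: 4897/100 ≈ 48.970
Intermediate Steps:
f = -4 (f = 3 - 7 = -4)
d(X) = 3/(-23 + X*(-4 - X)) (d(X) = 3/(-2 + ((-4 - X)*X - 21)) = 3/(-2 + (X*(-4 - X) - 21)) = 3/(-2 + (-21 + X*(-4 - X))) = 3/(-23 + X*(-4 - X)))
r = 49
d(7) + r = -3/(23 + 7² + 4*7) + 49 = -3/(23 + 49 + 28) + 49 = -3/100 + 49 = 4897/100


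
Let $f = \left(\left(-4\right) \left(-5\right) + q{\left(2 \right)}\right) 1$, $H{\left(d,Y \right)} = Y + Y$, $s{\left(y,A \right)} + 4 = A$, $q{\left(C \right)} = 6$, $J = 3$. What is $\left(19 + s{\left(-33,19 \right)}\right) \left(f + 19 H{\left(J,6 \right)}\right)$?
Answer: $8636$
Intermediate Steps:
$s{\left(y,A \right)} = -4 + A$
$H{\left(d,Y \right)} = 2 Y$
$f = 26$ ($f = \left(\left(-4\right) \left(-5\right) + 6\right) 1 = \left(20 + 6\right) 1 = 26 \cdot 1 = 26$)
$\left(19 + s{\left(-33,19 \right)}\right) \left(f + 19 H{\left(J,6 \right)}\right) = \left(19 + \left(-4 + 19\right)\right) \left(26 + 19 \cdot 2 \cdot 6\right) = \left(19 + 15\right) \left(26 + 19 \cdot 12\right) = 34 \left(26 + 228\right) = 34 \cdot 254 = 8636$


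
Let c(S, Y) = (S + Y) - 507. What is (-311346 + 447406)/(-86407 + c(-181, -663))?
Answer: -68030/43879 ≈ -1.5504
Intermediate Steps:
c(S, Y) = -507 + S + Y
(-311346 + 447406)/(-86407 + c(-181, -663)) = (-311346 + 447406)/(-86407 + (-507 - 181 - 663)) = 136060/(-86407 - 1351) = 136060/(-87758) = 136060*(-1/87758) = -68030/43879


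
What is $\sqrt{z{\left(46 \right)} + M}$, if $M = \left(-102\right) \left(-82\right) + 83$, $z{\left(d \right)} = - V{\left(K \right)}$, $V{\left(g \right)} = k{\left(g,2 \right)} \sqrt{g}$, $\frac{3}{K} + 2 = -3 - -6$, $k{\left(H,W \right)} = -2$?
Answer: $\sqrt{8447 + 2 \sqrt{3}} \approx 91.926$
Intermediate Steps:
$K = 3$ ($K = \frac{3}{-2 - -3} = \frac{3}{-2 + \left(-3 + 6\right)} = \frac{3}{-2 + 3} = \frac{3}{1} = 3 \cdot 1 = 3$)
$V{\left(g \right)} = - 2 \sqrt{g}$
$z{\left(d \right)} = 2 \sqrt{3}$ ($z{\left(d \right)} = - \left(-2\right) \sqrt{3} = 2 \sqrt{3}$)
$M = 8447$ ($M = 8364 + 83 = 8447$)
$\sqrt{z{\left(46 \right)} + M} = \sqrt{2 \sqrt{3} + 8447} = \sqrt{8447 + 2 \sqrt{3}}$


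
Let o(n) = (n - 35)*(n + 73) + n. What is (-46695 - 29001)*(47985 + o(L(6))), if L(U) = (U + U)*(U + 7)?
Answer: -5741541600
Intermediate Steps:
L(U) = 2*U*(7 + U) (L(U) = (2*U)*(7 + U) = 2*U*(7 + U))
o(n) = n + (-35 + n)*(73 + n) (o(n) = (-35 + n)*(73 + n) + n = n + (-35 + n)*(73 + n))
(-46695 - 29001)*(47985 + o(L(6))) = (-46695 - 29001)*(47985 + (-2555 + (2*6*(7 + 6))**2 + 39*(2*6*(7 + 6)))) = -75696*(47985 + (-2555 + (2*6*13)**2 + 39*(2*6*13))) = -75696*(47985 + (-2555 + 156**2 + 39*156)) = -75696*(47985 + (-2555 + 24336 + 6084)) = -75696*(47985 + 27865) = -75696*75850 = -5741541600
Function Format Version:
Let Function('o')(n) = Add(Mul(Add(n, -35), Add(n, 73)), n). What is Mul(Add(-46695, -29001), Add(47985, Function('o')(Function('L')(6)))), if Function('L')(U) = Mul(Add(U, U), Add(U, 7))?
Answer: -5741541600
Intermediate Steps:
Function('L')(U) = Mul(2, U, Add(7, U)) (Function('L')(U) = Mul(Mul(2, U), Add(7, U)) = Mul(2, U, Add(7, U)))
Function('o')(n) = Add(n, Mul(Add(-35, n), Add(73, n))) (Function('o')(n) = Add(Mul(Add(-35, n), Add(73, n)), n) = Add(n, Mul(Add(-35, n), Add(73, n))))
Mul(Add(-46695, -29001), Add(47985, Function('o')(Function('L')(6)))) = Mul(Add(-46695, -29001), Add(47985, Add(-2555, Pow(Mul(2, 6, Add(7, 6)), 2), Mul(39, Mul(2, 6, Add(7, 6)))))) = Mul(-75696, Add(47985, Add(-2555, Pow(Mul(2, 6, 13), 2), Mul(39, Mul(2, 6, 13))))) = Mul(-75696, Add(47985, Add(-2555, Pow(156, 2), Mul(39, 156)))) = Mul(-75696, Add(47985, Add(-2555, 24336, 6084))) = Mul(-75696, Add(47985, 27865)) = Mul(-75696, 75850) = -5741541600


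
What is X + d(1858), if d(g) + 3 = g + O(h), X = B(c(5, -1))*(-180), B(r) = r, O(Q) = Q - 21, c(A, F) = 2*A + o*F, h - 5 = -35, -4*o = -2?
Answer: 94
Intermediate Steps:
o = ½ (o = -¼*(-2) = ½ ≈ 0.50000)
h = -30 (h = 5 - 35 = -30)
c(A, F) = F/2 + 2*A (c(A, F) = 2*A + F/2 = F/2 + 2*A)
O(Q) = -21 + Q
X = -1710 (X = ((½)*(-1) + 2*5)*(-180) = (-½ + 10)*(-180) = (19/2)*(-180) = -1710)
d(g) = -54 + g (d(g) = -3 + (g + (-21 - 30)) = -3 + (g - 51) = -3 + (-51 + g) = -54 + g)
X + d(1858) = -1710 + (-54 + 1858) = -1710 + 1804 = 94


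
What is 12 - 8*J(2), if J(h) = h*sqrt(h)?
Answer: 12 - 16*sqrt(2) ≈ -10.627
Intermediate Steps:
J(h) = h**(3/2)
12 - 8*J(2) = 12 - 16*sqrt(2)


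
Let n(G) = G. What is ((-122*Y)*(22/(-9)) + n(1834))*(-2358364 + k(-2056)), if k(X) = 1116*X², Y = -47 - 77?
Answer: -1491441319069720/9 ≈ -1.6572e+14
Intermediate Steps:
Y = -124
((-122*Y)*(22/(-9)) + n(1834))*(-2358364 + k(-2056)) = ((-122*(-124))*(22/(-9)) + 1834)*(-2358364 + 1116*(-2056)²) = (15128*(22*(-⅑)) + 1834)*(-2358364 + 1116*4227136) = (15128*(-22/9) + 1834)*(-2358364 + 4717483776) = (-332816/9 + 1834)*4715125412 = -316310/9*4715125412 = -1491441319069720/9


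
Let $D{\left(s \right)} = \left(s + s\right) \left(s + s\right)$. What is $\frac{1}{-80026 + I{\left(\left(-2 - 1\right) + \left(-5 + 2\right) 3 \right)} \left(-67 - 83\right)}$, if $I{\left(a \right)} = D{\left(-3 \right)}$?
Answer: $- \frac{1}{85426} \approx -1.1706 \cdot 10^{-5}$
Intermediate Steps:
$D{\left(s \right)} = 4 s^{2}$ ($D{\left(s \right)} = 2 s 2 s = 4 s^{2}$)
$I{\left(a \right)} = 36$ ($I{\left(a \right)} = 4 \left(-3\right)^{2} = 4 \cdot 9 = 36$)
$\frac{1}{-80026 + I{\left(\left(-2 - 1\right) + \left(-5 + 2\right) 3 \right)} \left(-67 - 83\right)} = \frac{1}{-80026 + 36 \left(-67 - 83\right)} = \frac{1}{-80026 + 36 \left(-150\right)} = \frac{1}{-80026 - 5400} = \frac{1}{-85426} = - \frac{1}{85426}$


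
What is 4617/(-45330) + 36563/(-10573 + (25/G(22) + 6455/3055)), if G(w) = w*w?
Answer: -168188720946407/47234611465630 ≈ -3.5607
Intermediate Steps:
G(w) = w**2
4617/(-45330) + 36563/(-10573 + (25/G(22) + 6455/3055)) = 4617/(-45330) + 36563/(-10573 + (25/(22**2) + 6455/3055)) = 4617*(-1/45330) + 36563/(-10573 + (25/484 + 6455*(1/3055))) = -1539/15110 + 36563/(-10573 + (25*(1/484) + 1291/611)) = -1539/15110 + 36563/(-10573 + (25/484 + 1291/611)) = -1539/15110 + 36563/(-10573 + 640119/295724) = -1539/15110 + 36563/(-3126049733/295724) = -1539/15110 + 36563*(-295724/3126049733) = -1539/15110 - 10812556612/3126049733 = -168188720946407/47234611465630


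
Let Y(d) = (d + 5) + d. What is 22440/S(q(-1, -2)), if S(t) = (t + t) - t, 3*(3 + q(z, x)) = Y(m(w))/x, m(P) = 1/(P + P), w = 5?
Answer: -168300/29 ≈ -5803.4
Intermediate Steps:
m(P) = 1/(2*P)
Y(d) = 5 + 2*d (Y(d) = (5 + d) + d = 5 + 2*d)
q(z, x) = -3 + 26/(15*x) (q(z, x) = -3 + ((5 + 2*((½)/5))/x)/3 = -3 + ((5 + 2*((½)*(⅕)))/x)/3 = -3 + ((5 + 2*(⅒))/x)/3 = -3 + ((5 + ⅕)/x)/3 = -3 + (26/(5*x))/3 = -3 + 26/(15*x))
S(t) = t (S(t) = 2*t - t = t)
22440/S(q(-1, -2)) = 22440/(-3 + (26/15)/(-2)) = 22440/(-3 + (26/15)*(-½)) = 22440/(-3 - 13/15) = 22440/(-58/15) = 22440*(-15/58) = -168300/29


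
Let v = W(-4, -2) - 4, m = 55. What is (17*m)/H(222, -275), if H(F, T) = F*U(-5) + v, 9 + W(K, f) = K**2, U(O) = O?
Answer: -935/1107 ≈ -0.84463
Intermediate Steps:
W(K, f) = -9 + K**2
v = 3 (v = (-9 + (-4)**2) - 4 = (-9 + 16) - 4 = 7 - 4 = 3)
H(F, T) = 3 - 5*F (H(F, T) = F*(-5) + 3 = -5*F + 3 = 3 - 5*F)
(17*m)/H(222, -275) = (17*55)/(3 - 5*222) = 935/(3 - 1110) = 935/(-1107) = 935*(-1/1107) = -935/1107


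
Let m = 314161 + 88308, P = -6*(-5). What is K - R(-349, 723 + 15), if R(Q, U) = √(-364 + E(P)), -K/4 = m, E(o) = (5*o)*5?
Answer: -1609876 - √386 ≈ -1.6099e+6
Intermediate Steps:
P = 30
E(o) = 25*o
m = 402469
K = -1609876 (K = -4*402469 = -1609876)
R(Q, U) = √386 (R(Q, U) = √(-364 + 25*30) = √(-364 + 750) = √386)
K - R(-349, 723 + 15) = -1609876 - √386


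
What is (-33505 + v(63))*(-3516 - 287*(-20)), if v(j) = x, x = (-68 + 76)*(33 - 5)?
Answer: -74016944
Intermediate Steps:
x = 224 (x = 8*28 = 224)
v(j) = 224
(-33505 + v(63))*(-3516 - 287*(-20)) = (-33505 + 224)*(-3516 - 287*(-20)) = -33281*(-3516 + 5740) = -33281*2224 = -74016944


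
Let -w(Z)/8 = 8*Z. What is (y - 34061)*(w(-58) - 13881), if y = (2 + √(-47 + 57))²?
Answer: 346223943 - 40676*√10 ≈ 3.4610e+8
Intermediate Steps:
w(Z) = -64*Z
y = (2 + √10)² ≈ 26.649
(y - 34061)*(w(-58) - 13881) = ((2 + √10)² - 34061)*(-64*(-58) - 13881) = (-34061 + (2 + √10)²)*(3712 - 13881) = (-34061 + (2 + √10)²)*(-10169) = 346366309 - 10169*(2 + √10)²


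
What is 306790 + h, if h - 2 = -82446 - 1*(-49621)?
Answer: 273967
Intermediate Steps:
h = -32823 (h = 2 + (-82446 - 1*(-49621)) = 2 + (-82446 + 49621) = 2 - 32825 = -32823)
306790 + h = 306790 - 32823 = 273967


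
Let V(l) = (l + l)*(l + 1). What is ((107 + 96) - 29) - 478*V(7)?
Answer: -53362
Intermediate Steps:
V(l) = 2*l*(1 + l) (V(l) = (2*l)*(1 + l) = 2*l*(1 + l))
((107 + 96) - 29) - 478*V(7) = ((107 + 96) - 29) - 956*7*(1 + 7) = (203 - 29) - 956*7*8 = 174 - 478*112 = 174 - 53536 = -53362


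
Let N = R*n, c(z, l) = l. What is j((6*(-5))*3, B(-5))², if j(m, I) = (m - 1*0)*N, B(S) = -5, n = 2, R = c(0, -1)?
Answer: 32400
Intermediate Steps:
R = -1
N = -2 (N = -1*2 = -2)
j(m, I) = -2*m (j(m, I) = (m - 1*0)*(-2) = (m + 0)*(-2) = m*(-2) = -2*m)
j((6*(-5))*3, B(-5))² = (-2*6*(-5)*3)² = (-(-60)*3)² = (-2*(-90))² = 180² = 32400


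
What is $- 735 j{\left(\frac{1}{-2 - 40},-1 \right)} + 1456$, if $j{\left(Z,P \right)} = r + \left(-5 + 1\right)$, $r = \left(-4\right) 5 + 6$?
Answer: $14686$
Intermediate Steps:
$r = -14$ ($r = -20 + 6 = -14$)
$j{\left(Z,P \right)} = -18$ ($j{\left(Z,P \right)} = -14 + \left(-5 + 1\right) = -14 - 4 = -18$)
$- 735 j{\left(\frac{1}{-2 - 40},-1 \right)} + 1456 = \left(-735\right) \left(-18\right) + 1456 = 13230 + 1456 = 14686$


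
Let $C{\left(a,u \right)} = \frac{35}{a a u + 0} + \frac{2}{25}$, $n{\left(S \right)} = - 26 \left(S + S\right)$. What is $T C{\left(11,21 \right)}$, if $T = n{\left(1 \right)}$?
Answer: $- \frac{44252}{9075} \approx -4.8763$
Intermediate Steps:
$n{\left(S \right)} = - 52 S$ ($n{\left(S \right)} = - 26 \cdot 2 S = - 52 S$)
$T = -52$ ($T = \left(-52\right) 1 = -52$)
$C{\left(a,u \right)} = \frac{2}{25} + \frac{35}{a^{2} u}$ ($C{\left(a,u \right)} = \frac{35}{a^{2} u + 0} + 2 \cdot \frac{1}{25} = \frac{35}{u a^{2} + 0} + \frac{2}{25} = \frac{35}{u a^{2}} + \frac{2}{25} = 35 \frac{1}{a^{2} u} + \frac{2}{25} = \frac{35}{a^{2} u} + \frac{2}{25} = \frac{2}{25} + \frac{35}{a^{2} u}$)
$T C{\left(11,21 \right)} = - 52 \left(\frac{2}{25} + \frac{35}{121 \cdot 21}\right) = - 52 \left(\frac{2}{25} + 35 \cdot \frac{1}{121} \cdot \frac{1}{21}\right) = - 52 \left(\frac{2}{25} + \frac{5}{363}\right) = \left(-52\right) \frac{851}{9075} = - \frac{44252}{9075}$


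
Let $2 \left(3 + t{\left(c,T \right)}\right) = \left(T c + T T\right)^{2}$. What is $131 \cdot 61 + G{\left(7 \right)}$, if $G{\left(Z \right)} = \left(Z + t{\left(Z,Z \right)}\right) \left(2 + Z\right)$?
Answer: $51245$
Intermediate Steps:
$t{\left(c,T \right)} = -3 + \frac{\left(T^{2} + T c\right)^{2}}{2}$ ($t{\left(c,T \right)} = -3 + \frac{\left(T c + T T\right)^{2}}{2} = -3 + \frac{\left(T c + T^{2}\right)^{2}}{2} = -3 + \frac{\left(T^{2} + T c\right)^{2}}{2}$)
$G{\left(Z \right)} = \left(2 + Z\right) \left(-3 + Z + 2 Z^{4}\right)$ ($G{\left(Z \right)} = \left(Z + \left(-3 + \frac{Z^{2} \left(Z + Z\right)^{2}}{2}\right)\right) \left(2 + Z\right) = \left(Z + \left(-3 + \frac{Z^{2} \left(2 Z\right)^{2}}{2}\right)\right) \left(2 + Z\right) = \left(Z + \left(-3 + \frac{Z^{2} \cdot 4 Z^{2}}{2}\right)\right) \left(2 + Z\right) = \left(Z + \left(-3 + 2 Z^{4}\right)\right) \left(2 + Z\right) = \left(-3 + Z + 2 Z^{4}\right) \left(2 + Z\right) = \left(2 + Z\right) \left(-3 + Z + 2 Z^{4}\right)$)
$131 \cdot 61 + G{\left(7 \right)} = 131 \cdot 61 + \left(-6 + 7^{2} - 7 + 2 \cdot 7^{5} + 4 \cdot 7^{4}\right) = 7991 + \left(-6 + 49 - 7 + 2 \cdot 16807 + 4 \cdot 2401\right) = 7991 + \left(-6 + 49 - 7 + 33614 + 9604\right) = 7991 + 43254 = 51245$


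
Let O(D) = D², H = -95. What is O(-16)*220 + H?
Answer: 56225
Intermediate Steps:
O(-16)*220 + H = (-16)²*220 - 95 = 256*220 - 95 = 56320 - 95 = 56225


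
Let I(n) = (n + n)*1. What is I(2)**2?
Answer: 16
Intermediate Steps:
I(n) = 2*n (I(n) = (2*n)*1 = 2*n)
I(2)**2 = (2*2)**2 = 4**2 = 16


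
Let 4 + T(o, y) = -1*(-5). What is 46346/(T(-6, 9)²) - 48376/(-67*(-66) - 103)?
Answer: 200119998/4319 ≈ 46335.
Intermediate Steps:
T(o, y) = 1 (T(o, y) = -4 - 1*(-5) = -4 + 5 = 1)
46346/(T(-6, 9)²) - 48376/(-67*(-66) - 103) = 46346/(1²) - 48376/(-67*(-66) - 103) = 46346/1 - 48376/(4422 - 103) = 46346*1 - 48376/4319 = 46346 - 48376*1/4319 = 46346 - 48376/4319 = 200119998/4319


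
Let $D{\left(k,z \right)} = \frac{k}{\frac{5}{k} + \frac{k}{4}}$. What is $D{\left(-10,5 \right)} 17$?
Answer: $\frac{170}{3} \approx 56.667$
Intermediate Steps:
$D{\left(k,z \right)} = \frac{k}{\frac{5}{k} + \frac{k}{4}}$ ($D{\left(k,z \right)} = \frac{k}{\frac{5}{k} + k \frac{1}{4}} = \frac{k}{\frac{5}{k} + \frac{k}{4}}$)
$D{\left(-10,5 \right)} 17 = \frac{4 \left(-10\right)^{2}}{20 + \left(-10\right)^{2}} \cdot 17 = 4 \cdot 100 \frac{1}{20 + 100} \cdot 17 = 4 \cdot 100 \cdot \frac{1}{120} \cdot 17 = \frac{10}{3} \cdot 17 = \frac{170}{3}$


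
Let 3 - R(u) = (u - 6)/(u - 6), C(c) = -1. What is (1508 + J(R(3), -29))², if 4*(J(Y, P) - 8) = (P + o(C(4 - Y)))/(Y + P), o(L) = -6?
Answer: 26818320169/11664 ≈ 2.2992e+6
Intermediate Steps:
R(u) = 2 (R(u) = 3 - (u - 6)/(u - 6) = 3 - (-6 + u)/(-6 + u) = 3 - 1*1 = 3 - 1 = 2)
J(Y, P) = 8 + (-6 + P)/(4*(P + Y)) (J(Y, P) = 8 + ((P - 6)/(Y + P))/4 = 8 + ((-6 + P)/(P + Y))/4 = 8 + (-6 + P)/(4*(P + Y)))
(1508 + J(R(3), -29))² = (1508 + (-6 + 32*2 + 33*(-29))/(4*(-29 + 2)))² = (1508 + (¼)*(-6 + 64 - 957)/(-27))² = (1508 + (¼)*(-1/27)*(-899))² = (1508 + 899/108)² = (163763/108)² = 26818320169/11664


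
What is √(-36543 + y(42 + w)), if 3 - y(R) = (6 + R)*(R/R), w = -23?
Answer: I*√36565 ≈ 191.22*I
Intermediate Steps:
y(R) = -3 - R (y(R) = 3 - (6 + R)*R/R = 3 - (6 + R) = 3 + (-6 - R) = -3 - R)
√(-36543 + y(42 + w)) = √(-36543 + (-3 - (42 - 23))) = √(-36543 + (-3 - 1*19)) = √(-36543 + (-3 - 19)) = √(-36543 - 22) = √(-36565) = I*√36565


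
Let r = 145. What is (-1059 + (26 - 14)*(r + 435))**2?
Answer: 34821801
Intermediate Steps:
(-1059 + (26 - 14)*(r + 435))**2 = (-1059 + (26 - 14)*(145 + 435))**2 = (-1059 + 12*580)**2 = (-1059 + 6960)**2 = 5901**2 = 34821801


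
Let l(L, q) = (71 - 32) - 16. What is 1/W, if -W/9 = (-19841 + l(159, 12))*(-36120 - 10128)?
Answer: -1/8248885776 ≈ -1.2123e-10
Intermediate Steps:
l(L, q) = 23 (l(L, q) = 39 - 16 = 23)
W = -8248885776 (W = -9*(-19841 + 23)*(-36120 - 10128) = -(-178362)*(-46248) = -9*916542864 = -8248885776)
1/W = 1/(-8248885776) = -1/8248885776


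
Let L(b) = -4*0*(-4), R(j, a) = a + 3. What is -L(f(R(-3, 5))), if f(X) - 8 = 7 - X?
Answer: 0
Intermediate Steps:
R(j, a) = 3 + a
f(X) = 15 - X (f(X) = 8 + (7 - X) = 15 - X)
L(b) = 0 (L(b) = 0*(-4) = 0)
-L(f(R(-3, 5))) = -1*0 = 0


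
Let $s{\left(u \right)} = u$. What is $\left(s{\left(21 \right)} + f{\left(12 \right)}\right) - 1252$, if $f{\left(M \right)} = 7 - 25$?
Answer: $-1249$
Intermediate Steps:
$f{\left(M \right)} = -18$
$\left(s{\left(21 \right)} + f{\left(12 \right)}\right) - 1252 = \left(21 - 18\right) - 1252 = 3 - 1252 = -1249$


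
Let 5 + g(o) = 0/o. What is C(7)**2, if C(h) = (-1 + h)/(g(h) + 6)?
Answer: 36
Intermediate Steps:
g(o) = -5 (g(o) = -5 + 0/o = -5 + 0 = -5)
C(h) = -1 + h (C(h) = (-1 + h)/(-5 + 6) = (-1 + h)/1 = (-1 + h)*1 = -1 + h)
C(7)**2 = (-1 + 7)**2 = 6**2 = 36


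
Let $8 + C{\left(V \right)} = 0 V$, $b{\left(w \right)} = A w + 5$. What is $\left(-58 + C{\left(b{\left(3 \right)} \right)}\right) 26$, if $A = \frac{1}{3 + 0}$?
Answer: $-1716$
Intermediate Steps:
$A = \frac{1}{3} \approx 0.33333$
$b{\left(w \right)} = 5 + \frac{w}{3}$ ($b{\left(w \right)} = \frac{w}{3} + 5 = 5 + \frac{w}{3}$)
$C{\left(V \right)} = -8$ ($C{\left(V \right)} = -8 + 0 V = -8 + 0 = -8$)
$\left(-58 + C{\left(b{\left(3 \right)} \right)}\right) 26 = \left(-58 - 8\right) 26 = \left(-66\right) 26 = -1716$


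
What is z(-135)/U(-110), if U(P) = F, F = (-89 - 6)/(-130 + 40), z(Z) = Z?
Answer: -2430/19 ≈ -127.89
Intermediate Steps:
F = 19/18 (F = -95/(-90) = -95*(-1/90) = 19/18 ≈ 1.0556)
U(P) = 19/18
z(-135)/U(-110) = -135/19/18 = -135*18/19 = -2430/19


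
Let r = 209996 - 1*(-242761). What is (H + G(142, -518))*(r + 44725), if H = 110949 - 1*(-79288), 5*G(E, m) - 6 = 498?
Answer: 473448147098/5 ≈ 9.4690e+10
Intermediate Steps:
G(E, m) = 504/5 (G(E, m) = 6/5 + (⅕)*498 = 6/5 + 498/5 = 504/5)
r = 452757 (r = 209996 + 242761 = 452757)
H = 190237 (H = 110949 + 79288 = 190237)
(H + G(142, -518))*(r + 44725) = (190237 + 504/5)*(452757 + 44725) = (951689/5)*497482 = 473448147098/5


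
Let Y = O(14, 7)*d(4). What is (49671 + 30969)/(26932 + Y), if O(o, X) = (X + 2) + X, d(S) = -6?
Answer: 20160/6709 ≈ 3.0049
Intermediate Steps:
O(o, X) = 2 + 2*X (O(o, X) = (2 + X) + X = 2 + 2*X)
Y = -96 (Y = (2 + 2*7)*(-6) = (2 + 14)*(-6) = 16*(-6) = -96)
(49671 + 30969)/(26932 + Y) = (49671 + 30969)/(26932 - 96) = 80640/26836 = 80640*(1/26836) = 20160/6709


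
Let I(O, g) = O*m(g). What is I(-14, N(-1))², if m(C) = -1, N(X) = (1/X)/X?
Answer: 196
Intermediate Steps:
N(X) = X⁻² (N(X) = 1/(X*X) = X⁻²)
I(O, g) = -O (I(O, g) = O*(-1) = -O)
I(-14, N(-1))² = (-1*(-14))² = 14² = 196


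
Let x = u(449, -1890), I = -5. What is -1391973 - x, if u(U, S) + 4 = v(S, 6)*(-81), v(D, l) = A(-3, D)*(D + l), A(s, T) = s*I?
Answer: -3681029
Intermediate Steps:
A(s, T) = -5*s (A(s, T) = s*(-5) = -5*s)
v(D, l) = 15*D + 15*l (v(D, l) = (-5*(-3))*(D + l) = 15*(D + l) = 15*D + 15*l)
u(U, S) = -7294 - 1215*S (u(U, S) = -4 + (15*S + 15*6)*(-81) = -4 + (15*S + 90)*(-81) = -4 + (90 + 15*S)*(-81) = -4 + (-7290 - 1215*S) = -7294 - 1215*S)
x = 2289056 (x = -7294 - 1215*(-1890) = -7294 + 2296350 = 2289056)
-1391973 - x = -1391973 - 1*2289056 = -1391973 - 2289056 = -3681029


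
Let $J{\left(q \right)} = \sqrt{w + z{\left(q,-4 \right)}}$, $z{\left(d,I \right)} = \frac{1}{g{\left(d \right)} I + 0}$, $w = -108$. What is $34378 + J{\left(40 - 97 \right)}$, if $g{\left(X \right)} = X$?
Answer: $34378 + \frac{i \sqrt{1403511}}{114} \approx 34378.0 + 10.392 i$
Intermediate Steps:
$z{\left(d,I \right)} = \frac{1}{I d}$ ($z{\left(d,I \right)} = \frac{1}{d I + 0} = \frac{1}{I d + 0} = \frac{1}{I d}$)
$J{\left(q \right)} = \sqrt{-108 - \frac{1}{4 q}}$ ($J{\left(q \right)} = \sqrt{-108 + \frac{1}{\left(-4\right) q}} = \sqrt{-108 - \frac{1}{4 q}}$)
$34378 + J{\left(40 - 97 \right)} = 34378 + \frac{\sqrt{-432 - \frac{1}{40 - 97}}}{2} = 34378 + \frac{\sqrt{-432 - \frac{1}{-57}}}{2} = 34378 + \frac{\sqrt{-432 - - \frac{1}{57}}}{2} = 34378 + \frac{\sqrt{-432 + \frac{1}{57}}}{2} = 34378 + \frac{\sqrt{- \frac{24623}{57}}}{2} = 34378 + \frac{\frac{1}{57} i \sqrt{1403511}}{2} = 34378 + \frac{i \sqrt{1403511}}{114}$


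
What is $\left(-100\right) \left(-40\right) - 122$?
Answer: $3878$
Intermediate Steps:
$\left(-100\right) \left(-40\right) - 122 = 4000 - 122 = 3878$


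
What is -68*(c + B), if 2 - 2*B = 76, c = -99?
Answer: 9248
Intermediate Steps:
B = -37 (B = 1 - 1/2*76 = 1 - 38 = -37)
-68*(c + B) = -68*(-99 - 37) = -68*(-136) = 9248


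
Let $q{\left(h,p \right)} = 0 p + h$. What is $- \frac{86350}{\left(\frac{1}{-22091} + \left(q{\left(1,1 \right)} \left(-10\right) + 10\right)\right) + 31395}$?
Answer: $- \frac{953778925}{346773472} \approx -2.7504$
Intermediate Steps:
$q{\left(h,p \right)} = h$ ($q{\left(h,p \right)} = 0 + h = h$)
$- \frac{86350}{\left(\frac{1}{-22091} + \left(q{\left(1,1 \right)} \left(-10\right) + 10\right)\right) + 31395} = - \frac{86350}{\left(\frac{1}{-22091} + \left(1 \left(-10\right) + 10\right)\right) + 31395} = - \frac{86350}{\left(- \frac{1}{22091} + \left(-10 + 10\right)\right) + 31395} = - \frac{86350}{\left(- \frac{1}{22091} + 0\right) + 31395} = - \frac{86350}{- \frac{1}{22091} + 31395} = - \frac{86350}{\frac{693546944}{22091}} = \left(-86350\right) \frac{22091}{693546944} = - \frac{953778925}{346773472}$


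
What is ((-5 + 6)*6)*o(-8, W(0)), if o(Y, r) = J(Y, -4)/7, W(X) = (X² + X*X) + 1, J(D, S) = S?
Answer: -24/7 ≈ -3.4286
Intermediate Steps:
W(X) = 1 + 2*X² (W(X) = (X² + X²) + 1 = 2*X² + 1 = 1 + 2*X²)
o(Y, r) = -4/7
((-5 + 6)*6)*o(-8, W(0)) = ((-5 + 6)*6)*(-4/7) = (1*6)*(-4/7) = 6*(-4/7) = -24/7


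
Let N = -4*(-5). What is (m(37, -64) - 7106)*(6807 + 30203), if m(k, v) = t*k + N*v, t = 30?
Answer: -269284760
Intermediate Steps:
N = 20
m(k, v) = 20*v + 30*k (m(k, v) = 30*k + 20*v = 20*v + 30*k)
(m(37, -64) - 7106)*(6807 + 30203) = ((20*(-64) + 30*37) - 7106)*(6807 + 30203) = ((-1280 + 1110) - 7106)*37010 = (-170 - 7106)*37010 = -7276*37010 = -269284760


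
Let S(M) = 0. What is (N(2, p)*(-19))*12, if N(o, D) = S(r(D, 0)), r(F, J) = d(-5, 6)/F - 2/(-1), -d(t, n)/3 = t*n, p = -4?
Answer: 0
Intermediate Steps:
d(t, n) = -3*n*t (d(t, n) = -3*t*n = -3*n*t)
r(F, J) = 2 + 90/F (r(F, J) = (-3*6*(-5))/F - 2/(-1) = 90/F - 2*(-1) = 90/F + 2 = 2 + 90/F)
N(o, D) = 0
(N(2, p)*(-19))*12 = (0*(-19))*12 = 0*12 = 0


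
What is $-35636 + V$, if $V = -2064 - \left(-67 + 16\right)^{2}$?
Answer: $-40301$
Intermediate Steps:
$V = -4665$ ($V = -2064 - \left(-51\right)^{2} = -2064 - 2601 = -4665$)
$-35636 + V = -35636 - 4665 = -40301$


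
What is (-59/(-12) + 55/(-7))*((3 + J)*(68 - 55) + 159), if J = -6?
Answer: -2470/7 ≈ -352.86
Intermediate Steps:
(-59/(-12) + 55/(-7))*((3 + J)*(68 - 55) + 159) = (-59/(-12) + 55/(-7))*((3 - 6)*(68 - 55) + 159) = (-59*(-1/12) + 55*(-1/7))*(-3*13 + 159) = (59/12 - 55/7)*(-39 + 159) = -247/84*120 = -2470/7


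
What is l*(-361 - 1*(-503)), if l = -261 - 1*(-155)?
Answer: -15052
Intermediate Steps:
l = -106 (l = -261 + 155 = -106)
l*(-361 - 1*(-503)) = -106*(-361 - 1*(-503)) = -106*(-361 + 503) = -106*142 = -15052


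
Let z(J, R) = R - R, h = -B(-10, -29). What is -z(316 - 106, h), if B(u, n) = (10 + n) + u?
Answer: 0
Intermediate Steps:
B(u, n) = 10 + n + u
h = 29 (h = -(10 - 29 - 10) = -1*(-29) = 29)
z(J, R) = 0
-z(316 - 106, h) = -1*0 = 0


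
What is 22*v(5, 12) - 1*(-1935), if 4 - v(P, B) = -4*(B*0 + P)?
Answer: 2463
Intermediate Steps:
v(P, B) = 4 + 4*P (v(P, B) = 4 - (-4)*(B*0 + P) = 4 - (-4)*(0 + P) = 4 - (-4)*P = 4 + 4*P)
22*v(5, 12) - 1*(-1935) = 22*(4 + 4*5) - 1*(-1935) = 22*(4 + 20) + 1935 = 22*24 + 1935 = 528 + 1935 = 2463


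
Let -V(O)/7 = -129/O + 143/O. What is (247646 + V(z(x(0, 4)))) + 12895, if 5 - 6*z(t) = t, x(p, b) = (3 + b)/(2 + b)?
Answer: 5988915/23 ≈ 2.6039e+5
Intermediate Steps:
x(p, b) = (3 + b)/(2 + b)
z(t) = 5/6 - t/6
V(O) = -98/O (V(O) = -7*(-129/O + 143/O) = -98/O)
(247646 + V(z(x(0, 4)))) + 12895 = (247646 - 98/(5/6 - (3 + 4)/(6*(2 + 4)))) + 12895 = (247646 - 98/(5/6 - 7/(6*6))) + 12895 = (247646 - 98/(5/6 - 7/36)) + 12895 = (247646 - 98/23/36) + 12895 = (247646 - 98*36/23) + 12895 = (247646 - 3528/23) + 12895 = 5692330/23 + 12895 = 5988915/23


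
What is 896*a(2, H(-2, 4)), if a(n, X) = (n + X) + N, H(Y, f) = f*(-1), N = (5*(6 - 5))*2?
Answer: 7168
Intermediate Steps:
N = 10 (N = (5*1)*2 = 5*2 = 10)
H(Y, f) = -f
a(n, X) = 10 + X + n (a(n, X) = (n + X) + 10 = (X + n) + 10 = 10 + X + n)
896*a(2, H(-2, 4)) = 896*(10 - 1*4 + 2) = 896*(10 - 4 + 2) = 896*8 = 7168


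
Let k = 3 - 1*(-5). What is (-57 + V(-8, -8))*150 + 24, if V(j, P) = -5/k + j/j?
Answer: -33879/4 ≈ -8469.8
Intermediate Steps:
k = 8 (k = 3 + 5 = 8)
V(j, P) = 3/8 (V(j, P) = -5/8 + j/j = -5*⅛ + 1 = -5/8 + 1 = 3/8)
(-57 + V(-8, -8))*150 + 24 = (-57 + 3/8)*150 + 24 = -453/8*150 + 24 = -33975/4 + 24 = -33879/4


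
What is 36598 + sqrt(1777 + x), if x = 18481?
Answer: 36598 + sqrt(20258) ≈ 36740.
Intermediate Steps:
36598 + sqrt(1777 + x) = 36598 + sqrt(1777 + 18481) = 36598 + sqrt(20258)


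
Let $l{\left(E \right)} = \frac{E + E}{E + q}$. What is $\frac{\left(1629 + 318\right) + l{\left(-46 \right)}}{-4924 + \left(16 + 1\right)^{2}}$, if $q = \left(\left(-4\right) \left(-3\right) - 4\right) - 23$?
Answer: $- \frac{118859}{282735} \approx -0.42039$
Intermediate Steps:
$q = -15$ ($q = \left(12 - 4\right) - 23 = 8 - 23 = -15$)
$l{\left(E \right)} = \frac{2 E}{-15 + E}$ ($l{\left(E \right)} = \frac{E + E}{E - 15} = \frac{2 E}{-15 + E}$)
$\frac{\left(1629 + 318\right) + l{\left(-46 \right)}}{-4924 + \left(16 + 1\right)^{2}} = \frac{\left(1629 + 318\right) + 2 \left(-46\right) \frac{1}{-15 - 46}}{-4924 + \left(16 + 1\right)^{2}} = \frac{1947 + 2 \left(-46\right) \frac{1}{-61}}{-4924 + 17^{2}} = \frac{1947 + 2 \left(-46\right) \left(- \frac{1}{61}\right)}{-4924 + 289} = \frac{1947 + \frac{92}{61}}{-4635} = \frac{118859}{61} \left(- \frac{1}{4635}\right) = - \frac{118859}{282735}$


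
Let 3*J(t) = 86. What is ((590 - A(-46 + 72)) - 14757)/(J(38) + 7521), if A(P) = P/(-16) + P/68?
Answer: -5779629/3080264 ≈ -1.8763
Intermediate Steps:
A(P) = -13*P/272 (A(P) = P*(-1/16) + P*(1/68) = -P/16 + P/68 = -13*P/272)
J(t) = 86/3 (J(t) = (1/3)*86 = 86/3)
((590 - A(-46 + 72)) - 14757)/(J(38) + 7521) = ((590 - (-13)*(-46 + 72)/272) - 14757)/(86/3 + 7521) = ((590 - (-13)*26/272) - 14757)/(22649/3) = ((590 - 1*(-169/136)) - 14757)*(3/22649) = ((590 + 169/136) - 14757)*(3/22649) = (80409/136 - 14757)*(3/22649) = -1926543/136*3/22649 = -5779629/3080264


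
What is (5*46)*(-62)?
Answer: -14260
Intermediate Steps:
(5*46)*(-62) = 230*(-62) = -14260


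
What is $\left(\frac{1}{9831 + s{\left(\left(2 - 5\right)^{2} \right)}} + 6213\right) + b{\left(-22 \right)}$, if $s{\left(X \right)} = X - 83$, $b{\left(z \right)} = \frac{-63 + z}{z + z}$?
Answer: $\frac{242556363}{39028} \approx 6214.9$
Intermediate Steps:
$b{\left(z \right)} = \frac{-63 + z}{2 z}$
$s{\left(X \right)} = -83 + X$
$\left(\frac{1}{9831 + s{\left(\left(2 - 5\right)^{2} \right)}} + 6213\right) + b{\left(-22 \right)} = \left(\frac{1}{9831 - \left(83 - \left(2 - 5\right)^{2}\right)} + 6213\right) + \frac{-63 - 22}{2 \left(-22\right)} = \left(\frac{1}{9831 - \left(83 - \left(-3\right)^{2}\right)} + 6213\right) + \frac{1}{2} \left(- \frac{1}{22}\right) \left(-85\right) = \left(\frac{1}{9831 + \left(-83 + 9\right)} + 6213\right) + \frac{85}{44} = \left(\frac{1}{9831 - 74} + 6213\right) + \frac{85}{44} = \left(\frac{1}{9757} + 6213\right) + \frac{85}{44} = \frac{60620242}{9757} + \frac{85}{44} = \frac{242556363}{39028}$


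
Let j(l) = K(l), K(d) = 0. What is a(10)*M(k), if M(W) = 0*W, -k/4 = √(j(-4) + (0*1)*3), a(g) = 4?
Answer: 0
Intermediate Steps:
j(l) = 0
k = 0 (k = -4*√(0 + (0*1)*3) = -4*√(0 + 0*3) = -4*√(0 + 0) = -4*√0 = -4*0 = 0)
M(W) = 0
a(10)*M(k) = 4*0 = 0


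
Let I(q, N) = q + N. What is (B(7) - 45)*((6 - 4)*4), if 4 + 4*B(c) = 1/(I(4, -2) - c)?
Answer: -1842/5 ≈ -368.40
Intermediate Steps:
I(q, N) = N + q
B(c) = -1 + 1/(4*(2 - c)) (B(c) = -1 + 1/(4*((-2 + 4) - c)) = -1 + 1/(4*(2 - c)))
(B(7) - 45)*((6 - 4)*4) = ((7/4 - 1*7)/(-2 + 7) - 45)*((6 - 4)*4) = ((7/4 - 7)/5 - 45)*(2*4) = ((1/5)*(-21/4) - 45)*8 = (-21/20 - 45)*8 = -921/20*8 = -1842/5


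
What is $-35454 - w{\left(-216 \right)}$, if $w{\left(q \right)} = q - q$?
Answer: $-35454$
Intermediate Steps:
$w{\left(q \right)} = 0$
$-35454 - w{\left(-216 \right)} = -35454 - 0 = -35454 + 0 = -35454$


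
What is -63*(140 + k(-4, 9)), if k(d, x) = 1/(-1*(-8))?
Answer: -70623/8 ≈ -8827.9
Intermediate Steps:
k(d, x) = 1/8
-63*(140 + k(-4, 9)) = -63*(140 + 1/8) = -63*1121/8 = -70623/8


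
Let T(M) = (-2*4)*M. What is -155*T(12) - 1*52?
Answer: 14828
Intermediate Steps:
T(M) = -8*M
-155*T(12) - 1*52 = -(-1240)*12 - 1*52 = -155*(-96) - 52 = 14880 - 52 = 14828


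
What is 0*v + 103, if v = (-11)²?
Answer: 103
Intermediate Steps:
v = 121
0*v + 103 = 0*121 + 103 = 0 + 103 = 103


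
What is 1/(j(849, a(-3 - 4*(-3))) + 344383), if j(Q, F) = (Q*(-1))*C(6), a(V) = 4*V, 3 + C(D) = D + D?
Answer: 1/336742 ≈ 2.9696e-6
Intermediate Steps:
C(D) = -3 + 2*D (C(D) = -3 + (D + D) = -3 + 2*D)
j(Q, F) = -9*Q (j(Q, F) = (Q*(-1))*(-3 + 2*6) = (-Q)*(-3 + 12) = -Q*9 = -9*Q)
1/(j(849, a(-3 - 4*(-3))) + 344383) = 1/(-9*849 + 344383) = 1/(-7641 + 344383) = 1/336742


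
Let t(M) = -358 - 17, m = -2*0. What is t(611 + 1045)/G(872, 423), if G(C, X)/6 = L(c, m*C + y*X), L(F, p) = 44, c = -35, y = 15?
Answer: -125/88 ≈ -1.4205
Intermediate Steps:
m = 0
G(C, X) = 264 (G(C, X) = 6*44 = 264)
t(M) = -375
t(611 + 1045)/G(872, 423) = -375/264 = -375*1/264 = -125/88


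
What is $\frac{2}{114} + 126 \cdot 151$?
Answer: $\frac{1084483}{57} \approx 19026.0$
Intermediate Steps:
$\frac{2}{114} + 126 \cdot 151 = 2 \cdot \frac{1}{114} + 19026 = \frac{1}{57} + 19026 = \frac{1084483}{57}$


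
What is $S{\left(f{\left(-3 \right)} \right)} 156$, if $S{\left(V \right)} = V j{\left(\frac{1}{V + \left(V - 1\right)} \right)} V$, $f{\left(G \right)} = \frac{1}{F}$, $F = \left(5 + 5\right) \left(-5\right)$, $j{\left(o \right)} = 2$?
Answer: $\frac{78}{625} \approx 0.1248$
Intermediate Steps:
$F = -50$ ($F = 10 \left(-5\right) = -50$)
$f{\left(G \right)} = - \frac{1}{50}$ ($f{\left(G \right)} = \frac{1}{-50} = - \frac{1}{50}$)
$S{\left(V \right)} = 2 V^{2}$ ($S{\left(V \right)} = V 2 V = 2 V V = 2 V^{2}$)
$S{\left(f{\left(-3 \right)} \right)} 156 = 2 \left(- \frac{1}{50}\right)^{2} \cdot 156 = 2 \cdot \frac{1}{2500} \cdot 156 = \frac{1}{1250} \cdot 156 = \frac{78}{625}$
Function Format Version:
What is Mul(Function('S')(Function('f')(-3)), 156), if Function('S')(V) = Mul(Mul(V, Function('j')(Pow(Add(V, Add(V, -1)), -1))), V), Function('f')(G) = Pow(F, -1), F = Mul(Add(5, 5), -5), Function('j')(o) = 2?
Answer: Rational(78, 625) ≈ 0.12480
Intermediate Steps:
F = -50 (F = Mul(10, -5) = -50)
Function('f')(G) = Rational(-1, 50) (Function('f')(G) = Pow(-50, -1) = Rational(-1, 50))
Function('S')(V) = Mul(2, Pow(V, 2)) (Function('S')(V) = Mul(Mul(V, 2), V) = Mul(Mul(2, V), V) = Mul(2, Pow(V, 2)))
Mul(Function('S')(Function('f')(-3)), 156) = Mul(Mul(2, Pow(Rational(-1, 50), 2)), 156) = Mul(Mul(2, Rational(1, 2500)), 156) = Mul(Rational(1, 1250), 156) = Rational(78, 625)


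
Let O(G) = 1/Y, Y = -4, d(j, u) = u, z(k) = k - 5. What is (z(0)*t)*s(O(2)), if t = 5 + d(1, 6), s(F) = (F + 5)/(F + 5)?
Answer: -55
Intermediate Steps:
z(k) = -5 + k
O(G) = -¼ (O(G) = 1/(-4) = -¼)
s(F) = 1 (s(F) = (5 + F)/(5 + F) = 1)
t = 11 (t = 5 + 6 = 11)
(z(0)*t)*s(O(2)) = ((-5 + 0)*11)*1 = -5*11*1 = -55*1 = -55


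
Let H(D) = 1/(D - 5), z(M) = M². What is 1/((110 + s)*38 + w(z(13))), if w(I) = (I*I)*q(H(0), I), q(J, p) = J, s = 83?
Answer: 5/8109 ≈ 0.00061660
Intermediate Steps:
H(D) = 1/(-5 + D)
w(I) = -I²/5 (w(I) = (I*I)/(-5 + 0) = I²/(-5) = I²*(-⅕) = -I²/5)
1/((110 + s)*38 + w(z(13))) = 1/((110 + 83)*38 - (13²)²/5) = 1/(193*38 - ⅕*169²) = 1/(7334 - ⅕*28561) = 1/(7334 - 28561/5) = 1/(8109/5) = 5/8109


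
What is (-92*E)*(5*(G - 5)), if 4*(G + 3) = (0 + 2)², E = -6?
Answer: -19320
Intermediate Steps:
G = -2 (G = -3 + (0 + 2)²/4 = -3 + (¼)*2² = -3 + (¼)*4 = -3 + 1 = -2)
(-92*E)*(5*(G - 5)) = (-92*(-6))*(5*(-2 - 5)) = 552*(5*(-7)) = 552*(-35) = -19320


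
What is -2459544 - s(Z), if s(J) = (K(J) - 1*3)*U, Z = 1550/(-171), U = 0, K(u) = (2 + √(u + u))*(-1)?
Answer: -2459544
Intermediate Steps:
K(u) = -2 - √2*√u (K(u) = (2 + √(2*u))*(-1) = (2 + √2*√u)*(-1) = -2 - √2*√u)
Z = -1550/171 (Z = 1550*(-1/171) = -1550/171 ≈ -9.0643)
s(J) = 0 (s(J) = ((-2 - √2*√J) - 1*3)*0 = ((-2 - √2*√J) - 3)*0 = (-5 - √2*√J)*0 = 0)
-2459544 - s(Z) = -2459544 - 1*0 = -2459544 + 0 = -2459544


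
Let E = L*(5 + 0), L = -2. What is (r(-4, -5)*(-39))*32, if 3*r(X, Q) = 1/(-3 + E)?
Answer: 32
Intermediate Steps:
E = -10 (E = -2*(5 + 0) = -2*5 = -10)
r(X, Q) = -1/39 (r(X, Q) = 1/(3*(-3 - 10)) = (1/3)/(-13) = (1/3)*(-1/13) = -1/39)
(r(-4, -5)*(-39))*32 = -1/39*(-39)*32 = 1*32 = 32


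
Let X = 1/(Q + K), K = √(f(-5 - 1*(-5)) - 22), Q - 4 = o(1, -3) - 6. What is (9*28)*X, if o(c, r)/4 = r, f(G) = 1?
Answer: -504/31 - 36*I*√21/31 ≈ -16.258 - 5.3217*I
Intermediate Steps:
o(c, r) = 4*r
Q = -14 (Q = 4 + (4*(-3) - 6) = 4 + (-12 - 6) = 4 - 18 = -14)
K = I*√21 (K = √(1 - 22) = √(-21) = I*√21 ≈ 4.5826*I)
X = 1/(-14 + I*√21) ≈ -0.064516 - 0.021118*I
(9*28)*X = (9*28)*(-2/31 - I*√21/217) = 252*(-2/31 - I*√21/217) = -504/31 - 36*I*√21/31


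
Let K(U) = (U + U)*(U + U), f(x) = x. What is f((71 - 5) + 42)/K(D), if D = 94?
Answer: 27/8836 ≈ 0.0030557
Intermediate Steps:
K(U) = 4*U² (K(U) = (2*U)*(2*U) = 4*U²)
f((71 - 5) + 42)/K(D) = ((71 - 5) + 42)/((4*94²)) = (66 + 42)/((4*8836)) = 108/35344 = 108*(1/35344) = 27/8836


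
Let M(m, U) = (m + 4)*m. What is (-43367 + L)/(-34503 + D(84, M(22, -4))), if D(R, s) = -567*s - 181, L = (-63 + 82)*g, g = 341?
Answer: 4611/44876 ≈ 0.10275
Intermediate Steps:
M(m, U) = m*(4 + m) (M(m, U) = (4 + m)*m = m*(4 + m))
L = 6479 (L = (-63 + 82)*341 = 19*341 = 6479)
D(R, s) = -181 - 567*s
(-43367 + L)/(-34503 + D(84, M(22, -4))) = (-43367 + 6479)/(-34503 + (-181 - 12474*(4 + 22))) = -36888/(-34503 + (-181 - 12474*26)) = -36888/(-34503 + (-181 - 567*572)) = -36888/(-34503 + (-181 - 324324)) = -36888/(-34503 - 324505) = -36888/(-359008) = -36888*(-1/359008) = 4611/44876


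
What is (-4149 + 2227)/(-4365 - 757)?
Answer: 961/2561 ≈ 0.37524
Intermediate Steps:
(-4149 + 2227)/(-4365 - 757) = -1922/(-5122) = -1922*(-1/5122) = 961/2561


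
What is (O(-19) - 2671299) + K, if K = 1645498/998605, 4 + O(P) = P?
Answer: -2667593860312/998605 ≈ -2.6713e+6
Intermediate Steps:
O(P) = -4 + P
K = 1645498/998605 (K = 1645498*(1/998605) = 1645498/998605 ≈ 1.6478)
(O(-19) - 2671299) + K = ((-4 - 19) - 2671299) + 1645498/998605 = (-23 - 2671299) + 1645498/998605 = -2671322 + 1645498/998605 = -2667593860312/998605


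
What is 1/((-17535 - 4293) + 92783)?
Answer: 1/70955 ≈ 1.4093e-5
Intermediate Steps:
1/((-17535 - 4293) + 92783) = 1/(-21828 + 92783) = 1/70955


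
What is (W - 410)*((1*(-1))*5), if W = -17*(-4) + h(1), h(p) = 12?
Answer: 1650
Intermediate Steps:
W = 80 (W = -17*(-4) + 12 = 68 + 12 = 80)
(W - 410)*((1*(-1))*5) = (80 - 410)*((1*(-1))*5) = -(-330)*5 = -330*(-5) = 1650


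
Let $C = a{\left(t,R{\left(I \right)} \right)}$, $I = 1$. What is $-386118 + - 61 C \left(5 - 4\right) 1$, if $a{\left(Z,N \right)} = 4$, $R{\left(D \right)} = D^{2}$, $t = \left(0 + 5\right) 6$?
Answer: $-386362$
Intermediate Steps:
$t = 30$ ($t = 5 \cdot 6 = 30$)
$C = 4$
$-386118 + - 61 C \left(5 - 4\right) 1 = -386118 + \left(-61\right) 4 \left(5 - 4\right) 1 = -386118 - 244 \cdot 1 \cdot 1 = -386118 - 244 = -386362$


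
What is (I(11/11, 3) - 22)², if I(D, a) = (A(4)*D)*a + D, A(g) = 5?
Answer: 36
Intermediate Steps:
I(D, a) = D + 5*D*a (I(D, a) = (5*D)*a + D = 5*D*a + D = D + 5*D*a)
(I(11/11, 3) - 22)² = ((11/11)*(1 + 5*3) - 22)² = ((11*(1/11))*(1 + 15) - 22)² = (1*16 - 22)² = (16 - 22)² = (-6)² = 36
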